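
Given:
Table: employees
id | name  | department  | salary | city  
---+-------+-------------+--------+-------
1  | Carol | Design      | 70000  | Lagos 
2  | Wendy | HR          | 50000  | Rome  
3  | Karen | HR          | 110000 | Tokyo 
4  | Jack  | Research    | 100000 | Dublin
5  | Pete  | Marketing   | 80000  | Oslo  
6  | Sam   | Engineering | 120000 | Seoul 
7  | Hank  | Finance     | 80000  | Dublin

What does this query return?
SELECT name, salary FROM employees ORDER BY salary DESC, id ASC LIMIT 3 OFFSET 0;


Sort by salary DESC (id ASC tiebreak), then skip 0 and take 3
Rows 1 through 3

3 rows:
Sam, 120000
Karen, 110000
Jack, 100000


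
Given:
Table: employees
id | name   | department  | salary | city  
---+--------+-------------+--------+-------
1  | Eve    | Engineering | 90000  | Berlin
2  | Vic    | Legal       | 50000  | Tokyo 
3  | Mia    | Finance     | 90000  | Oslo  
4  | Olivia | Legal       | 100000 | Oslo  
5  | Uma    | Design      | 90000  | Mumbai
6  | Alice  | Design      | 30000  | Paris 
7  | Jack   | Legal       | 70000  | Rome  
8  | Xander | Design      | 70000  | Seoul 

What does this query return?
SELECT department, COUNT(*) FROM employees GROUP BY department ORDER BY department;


Assigning each row to its department group:
  Eve -> Engineering
  Vic -> Legal
  Mia -> Finance
  Olivia -> Legal
  Uma -> Design
  Alice -> Design
  Jack -> Legal
  Xander -> Design


4 groups:
Design, 3
Engineering, 1
Finance, 1
Legal, 3


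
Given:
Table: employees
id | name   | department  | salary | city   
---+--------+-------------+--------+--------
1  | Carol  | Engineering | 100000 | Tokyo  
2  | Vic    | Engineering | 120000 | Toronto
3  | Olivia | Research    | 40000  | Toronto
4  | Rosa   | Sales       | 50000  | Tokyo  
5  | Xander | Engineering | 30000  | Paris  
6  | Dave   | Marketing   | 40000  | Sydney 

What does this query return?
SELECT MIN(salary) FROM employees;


Salaries: 100000, 120000, 40000, 50000, 30000, 40000
MIN = 30000

30000


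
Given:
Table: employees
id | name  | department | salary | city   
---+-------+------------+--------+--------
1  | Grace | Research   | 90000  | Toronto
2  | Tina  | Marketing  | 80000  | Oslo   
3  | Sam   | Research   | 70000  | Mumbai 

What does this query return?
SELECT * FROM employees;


SELECT * returns all 3 rows with all columns

3 rows:
1, Grace, Research, 90000, Toronto
2, Tina, Marketing, 80000, Oslo
3, Sam, Research, 70000, Mumbai


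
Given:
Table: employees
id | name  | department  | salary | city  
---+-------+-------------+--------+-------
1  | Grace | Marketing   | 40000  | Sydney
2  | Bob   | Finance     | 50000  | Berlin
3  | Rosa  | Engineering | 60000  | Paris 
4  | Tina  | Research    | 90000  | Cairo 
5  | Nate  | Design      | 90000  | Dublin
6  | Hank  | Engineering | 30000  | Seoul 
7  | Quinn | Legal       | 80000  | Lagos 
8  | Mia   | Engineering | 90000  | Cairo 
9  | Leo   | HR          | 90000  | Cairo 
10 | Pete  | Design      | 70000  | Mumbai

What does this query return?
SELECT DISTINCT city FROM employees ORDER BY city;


All 'city' values (row order): Sydney, Berlin, Paris, Cairo, Dublin, Seoul, Lagos, Cairo, Cairo, Mumbai
Removing duplicates leaves 8 unique value(s).

8 values:
Berlin
Cairo
Dublin
Lagos
Mumbai
Paris
Seoul
Sydney


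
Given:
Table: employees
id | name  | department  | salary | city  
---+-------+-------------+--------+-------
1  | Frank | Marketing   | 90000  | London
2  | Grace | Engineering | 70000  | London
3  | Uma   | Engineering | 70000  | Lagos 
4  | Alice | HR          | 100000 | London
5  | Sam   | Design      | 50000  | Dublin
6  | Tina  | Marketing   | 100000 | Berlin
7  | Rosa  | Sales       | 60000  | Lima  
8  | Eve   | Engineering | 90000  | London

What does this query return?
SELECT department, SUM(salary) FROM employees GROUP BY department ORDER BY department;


Summing salary within each department:
  Design: 50000 = 50000
  Engineering: 70000 + 70000 + 90000 = 230000
  HR: 100000 = 100000
  Marketing: 90000 + 100000 = 190000
  Sales: 60000 = 60000


5 groups:
Design, 50000
Engineering, 230000
HR, 100000
Marketing, 190000
Sales, 60000


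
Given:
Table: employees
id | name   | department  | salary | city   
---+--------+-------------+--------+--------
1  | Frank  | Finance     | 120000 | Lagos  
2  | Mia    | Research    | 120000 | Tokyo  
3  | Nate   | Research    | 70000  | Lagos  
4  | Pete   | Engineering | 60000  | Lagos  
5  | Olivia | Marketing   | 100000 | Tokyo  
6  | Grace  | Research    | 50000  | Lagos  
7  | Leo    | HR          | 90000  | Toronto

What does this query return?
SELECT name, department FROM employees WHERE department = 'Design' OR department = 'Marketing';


Filtering: department = 'Design' OR 'Marketing'
Matching: 1 rows

1 rows:
Olivia, Marketing


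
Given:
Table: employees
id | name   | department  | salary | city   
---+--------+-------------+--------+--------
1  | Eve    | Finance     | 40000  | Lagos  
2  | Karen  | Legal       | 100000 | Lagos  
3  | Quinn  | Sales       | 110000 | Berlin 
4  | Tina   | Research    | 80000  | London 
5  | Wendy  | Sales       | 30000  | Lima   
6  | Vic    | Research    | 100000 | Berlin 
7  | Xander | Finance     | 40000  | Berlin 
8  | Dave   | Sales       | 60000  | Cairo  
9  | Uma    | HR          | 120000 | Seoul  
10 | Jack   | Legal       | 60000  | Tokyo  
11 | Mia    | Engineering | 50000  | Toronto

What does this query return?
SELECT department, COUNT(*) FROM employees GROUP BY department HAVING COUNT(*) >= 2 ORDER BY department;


Groups with count >= 2:
  Finance: 2 -> PASS
  Legal: 2 -> PASS
  Research: 2 -> PASS
  Sales: 3 -> PASS
  Engineering: 1 -> filtered out
  HR: 1 -> filtered out


4 groups:
Finance, 2
Legal, 2
Research, 2
Sales, 3


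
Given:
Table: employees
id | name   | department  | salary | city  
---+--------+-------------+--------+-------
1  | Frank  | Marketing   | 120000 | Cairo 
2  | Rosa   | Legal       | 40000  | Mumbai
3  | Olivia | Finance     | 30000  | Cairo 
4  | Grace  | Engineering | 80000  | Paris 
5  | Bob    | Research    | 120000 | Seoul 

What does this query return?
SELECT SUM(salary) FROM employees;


SUM(salary) = 120000 + 40000 + 30000 + 80000 + 120000 = 390000

390000


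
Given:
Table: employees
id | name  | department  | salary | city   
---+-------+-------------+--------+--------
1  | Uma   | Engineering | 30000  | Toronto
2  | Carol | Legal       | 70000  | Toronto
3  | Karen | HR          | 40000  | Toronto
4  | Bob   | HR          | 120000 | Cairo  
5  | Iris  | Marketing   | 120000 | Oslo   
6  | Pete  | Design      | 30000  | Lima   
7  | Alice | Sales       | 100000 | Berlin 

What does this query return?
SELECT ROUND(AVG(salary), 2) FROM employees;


SUM(salary) = 510000
COUNT = 7
ROUND(AVG, 2) = ROUND(510000 / 7, 2) = 72857.14

72857.14


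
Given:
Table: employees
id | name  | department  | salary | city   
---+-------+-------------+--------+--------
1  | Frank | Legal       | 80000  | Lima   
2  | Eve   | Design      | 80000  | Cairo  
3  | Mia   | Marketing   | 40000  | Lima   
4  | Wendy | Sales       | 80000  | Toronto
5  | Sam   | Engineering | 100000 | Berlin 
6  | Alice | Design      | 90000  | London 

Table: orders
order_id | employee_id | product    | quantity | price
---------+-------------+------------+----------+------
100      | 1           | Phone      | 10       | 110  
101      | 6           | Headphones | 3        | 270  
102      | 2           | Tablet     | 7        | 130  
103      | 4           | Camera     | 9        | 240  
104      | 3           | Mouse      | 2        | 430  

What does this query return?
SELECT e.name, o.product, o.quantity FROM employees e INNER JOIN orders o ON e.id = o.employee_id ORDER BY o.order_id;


Joining employees.id = orders.employee_id:
  employee Frank (id=1) -> order Phone
  employee Alice (id=6) -> order Headphones
  employee Eve (id=2) -> order Tablet
  employee Wendy (id=4) -> order Camera
  employee Mia (id=3) -> order Mouse


5 rows:
Frank, Phone, 10
Alice, Headphones, 3
Eve, Tablet, 7
Wendy, Camera, 9
Mia, Mouse, 2


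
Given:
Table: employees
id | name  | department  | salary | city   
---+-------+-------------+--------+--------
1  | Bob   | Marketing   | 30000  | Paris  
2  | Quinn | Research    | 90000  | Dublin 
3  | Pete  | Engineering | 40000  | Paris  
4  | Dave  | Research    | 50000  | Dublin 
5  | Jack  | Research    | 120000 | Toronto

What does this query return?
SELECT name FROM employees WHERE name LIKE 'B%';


LIKE 'B%' matches names starting with 'B'
Matching: 1

1 rows:
Bob


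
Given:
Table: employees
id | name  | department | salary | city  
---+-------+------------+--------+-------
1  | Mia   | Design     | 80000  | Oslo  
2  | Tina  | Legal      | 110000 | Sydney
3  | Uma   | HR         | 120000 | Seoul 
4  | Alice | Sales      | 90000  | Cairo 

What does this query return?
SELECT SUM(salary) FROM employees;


SUM(salary) = 80000 + 110000 + 120000 + 90000 = 400000

400000


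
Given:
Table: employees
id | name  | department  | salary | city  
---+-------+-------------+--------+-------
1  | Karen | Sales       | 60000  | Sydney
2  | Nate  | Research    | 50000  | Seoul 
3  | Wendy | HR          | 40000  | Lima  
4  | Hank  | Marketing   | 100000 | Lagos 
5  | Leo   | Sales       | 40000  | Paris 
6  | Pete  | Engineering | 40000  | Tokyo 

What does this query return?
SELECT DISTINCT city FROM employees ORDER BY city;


All 'city' values (row order): Sydney, Seoul, Lima, Lagos, Paris, Tokyo
Removing duplicates leaves 6 unique value(s).

6 values:
Lagos
Lima
Paris
Seoul
Sydney
Tokyo


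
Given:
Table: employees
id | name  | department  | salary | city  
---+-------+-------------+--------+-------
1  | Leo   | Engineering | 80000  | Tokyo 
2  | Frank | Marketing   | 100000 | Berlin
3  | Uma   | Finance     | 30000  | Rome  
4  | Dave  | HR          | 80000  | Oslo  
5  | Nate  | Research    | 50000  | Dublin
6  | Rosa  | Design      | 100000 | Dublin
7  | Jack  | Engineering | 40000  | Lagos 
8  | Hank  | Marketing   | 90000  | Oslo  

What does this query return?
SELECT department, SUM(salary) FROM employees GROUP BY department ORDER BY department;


Summing salary within each department:
  Design: 100000 = 100000
  Engineering: 80000 + 40000 = 120000
  Finance: 30000 = 30000
  HR: 80000 = 80000
  Marketing: 100000 + 90000 = 190000
  Research: 50000 = 50000


6 groups:
Design, 100000
Engineering, 120000
Finance, 30000
HR, 80000
Marketing, 190000
Research, 50000


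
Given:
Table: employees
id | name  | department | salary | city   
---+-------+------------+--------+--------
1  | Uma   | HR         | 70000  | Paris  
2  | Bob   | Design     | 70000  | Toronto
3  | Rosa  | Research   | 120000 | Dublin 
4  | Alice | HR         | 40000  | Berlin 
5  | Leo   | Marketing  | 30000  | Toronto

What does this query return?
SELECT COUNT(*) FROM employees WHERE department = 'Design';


Counting rows where department = 'Design'
  Bob -> MATCH


1


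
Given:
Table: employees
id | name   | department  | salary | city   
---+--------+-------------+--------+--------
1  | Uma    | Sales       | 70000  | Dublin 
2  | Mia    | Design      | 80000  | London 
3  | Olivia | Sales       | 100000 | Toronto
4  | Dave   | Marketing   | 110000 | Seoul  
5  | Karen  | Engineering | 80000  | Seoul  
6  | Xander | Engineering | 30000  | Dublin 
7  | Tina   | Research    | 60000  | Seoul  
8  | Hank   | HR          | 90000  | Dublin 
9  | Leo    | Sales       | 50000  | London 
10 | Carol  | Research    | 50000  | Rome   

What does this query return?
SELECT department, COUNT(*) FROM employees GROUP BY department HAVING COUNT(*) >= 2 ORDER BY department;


Groups with count >= 2:
  Engineering: 2 -> PASS
  Research: 2 -> PASS
  Sales: 3 -> PASS
  Design: 1 -> filtered out
  HR: 1 -> filtered out
  Marketing: 1 -> filtered out


3 groups:
Engineering, 2
Research, 2
Sales, 3


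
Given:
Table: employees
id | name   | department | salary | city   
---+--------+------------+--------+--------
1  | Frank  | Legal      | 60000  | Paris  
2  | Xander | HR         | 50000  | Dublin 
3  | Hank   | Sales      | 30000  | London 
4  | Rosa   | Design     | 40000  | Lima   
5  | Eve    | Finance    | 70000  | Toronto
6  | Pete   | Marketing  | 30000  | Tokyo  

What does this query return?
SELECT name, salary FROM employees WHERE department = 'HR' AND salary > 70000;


Filtering: department = 'HR' AND salary > 70000
Matching: 0 rows

Empty result set (0 rows)


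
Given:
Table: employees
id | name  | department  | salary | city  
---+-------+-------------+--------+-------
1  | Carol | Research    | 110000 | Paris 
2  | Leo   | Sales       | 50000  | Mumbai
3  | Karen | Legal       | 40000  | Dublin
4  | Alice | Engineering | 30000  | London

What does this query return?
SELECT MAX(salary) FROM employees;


Salaries: 110000, 50000, 40000, 30000
MAX = 110000

110000


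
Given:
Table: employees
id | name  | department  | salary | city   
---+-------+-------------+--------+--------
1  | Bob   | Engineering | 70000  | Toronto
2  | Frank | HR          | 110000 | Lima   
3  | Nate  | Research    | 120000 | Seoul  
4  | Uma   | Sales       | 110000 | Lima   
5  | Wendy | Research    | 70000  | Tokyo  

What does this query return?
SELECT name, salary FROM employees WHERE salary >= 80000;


Filtering: salary >= 80000
Matching: 3 rows

3 rows:
Frank, 110000
Nate, 120000
Uma, 110000


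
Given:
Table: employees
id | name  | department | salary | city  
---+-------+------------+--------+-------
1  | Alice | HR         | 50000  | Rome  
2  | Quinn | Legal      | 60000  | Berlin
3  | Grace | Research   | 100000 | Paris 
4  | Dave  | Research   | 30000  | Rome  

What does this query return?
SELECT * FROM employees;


SELECT * returns all 4 rows with all columns

4 rows:
1, Alice, HR, 50000, Rome
2, Quinn, Legal, 60000, Berlin
3, Grace, Research, 100000, Paris
4, Dave, Research, 30000, Rome


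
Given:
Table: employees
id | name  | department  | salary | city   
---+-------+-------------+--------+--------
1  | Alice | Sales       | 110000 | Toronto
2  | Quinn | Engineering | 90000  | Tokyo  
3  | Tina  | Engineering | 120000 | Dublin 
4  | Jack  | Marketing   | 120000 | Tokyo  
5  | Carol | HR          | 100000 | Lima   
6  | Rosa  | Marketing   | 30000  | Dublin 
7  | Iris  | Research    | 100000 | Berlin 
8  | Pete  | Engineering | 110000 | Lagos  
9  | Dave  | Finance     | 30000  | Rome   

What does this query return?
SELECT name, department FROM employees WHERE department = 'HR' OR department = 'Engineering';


Filtering: department = 'HR' OR 'Engineering'
Matching: 4 rows

4 rows:
Quinn, Engineering
Tina, Engineering
Carol, HR
Pete, Engineering


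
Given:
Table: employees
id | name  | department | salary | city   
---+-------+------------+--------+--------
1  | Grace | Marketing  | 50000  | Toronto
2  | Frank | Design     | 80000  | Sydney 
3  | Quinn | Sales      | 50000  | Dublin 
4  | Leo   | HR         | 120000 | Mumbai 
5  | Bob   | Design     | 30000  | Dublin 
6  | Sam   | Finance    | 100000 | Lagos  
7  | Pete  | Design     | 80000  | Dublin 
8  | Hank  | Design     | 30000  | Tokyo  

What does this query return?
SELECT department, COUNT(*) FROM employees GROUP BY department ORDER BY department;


Assigning each row to its department group:
  Grace -> Marketing
  Frank -> Design
  Quinn -> Sales
  Leo -> HR
  Bob -> Design
  Sam -> Finance
  Pete -> Design
  Hank -> Design


5 groups:
Design, 4
Finance, 1
HR, 1
Marketing, 1
Sales, 1


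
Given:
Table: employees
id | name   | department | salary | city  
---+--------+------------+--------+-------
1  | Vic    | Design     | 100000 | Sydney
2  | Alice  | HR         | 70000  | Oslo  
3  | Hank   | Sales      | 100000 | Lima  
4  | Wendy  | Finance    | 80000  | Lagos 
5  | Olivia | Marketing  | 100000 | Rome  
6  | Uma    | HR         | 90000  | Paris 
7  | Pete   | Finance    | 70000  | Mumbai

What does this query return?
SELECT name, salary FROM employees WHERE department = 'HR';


Filtering: department = 'HR'
Matching rows: 2

2 rows:
Alice, 70000
Uma, 90000


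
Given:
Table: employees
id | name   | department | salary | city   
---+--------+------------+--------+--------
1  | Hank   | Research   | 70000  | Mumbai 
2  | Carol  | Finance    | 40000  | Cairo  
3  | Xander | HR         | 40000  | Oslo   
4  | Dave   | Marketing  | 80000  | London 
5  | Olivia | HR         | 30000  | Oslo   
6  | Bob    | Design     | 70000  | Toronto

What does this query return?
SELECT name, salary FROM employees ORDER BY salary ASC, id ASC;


Sorting by salary ASC, then id ASC for ties

6 rows:
Olivia, 30000
Carol, 40000
Xander, 40000
Hank, 70000
Bob, 70000
Dave, 80000


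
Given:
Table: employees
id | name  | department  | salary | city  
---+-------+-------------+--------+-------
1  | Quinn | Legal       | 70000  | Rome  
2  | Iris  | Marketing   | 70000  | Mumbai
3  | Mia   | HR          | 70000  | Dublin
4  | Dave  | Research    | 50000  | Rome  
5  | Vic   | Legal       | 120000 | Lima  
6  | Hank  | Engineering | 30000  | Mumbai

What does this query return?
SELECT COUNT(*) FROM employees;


COUNT(*) counts all rows

6


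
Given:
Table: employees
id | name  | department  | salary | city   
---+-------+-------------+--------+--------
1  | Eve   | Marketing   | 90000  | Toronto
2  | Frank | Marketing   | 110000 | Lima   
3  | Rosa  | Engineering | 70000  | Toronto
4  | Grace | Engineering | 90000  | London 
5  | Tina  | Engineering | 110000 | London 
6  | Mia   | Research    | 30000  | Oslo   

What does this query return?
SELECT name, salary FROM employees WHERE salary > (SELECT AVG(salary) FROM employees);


Subquery: AVG(salary) = 83333.33
Filtering: salary > 83333.33
  Eve (90000) -> MATCH
  Frank (110000) -> MATCH
  Grace (90000) -> MATCH
  Tina (110000) -> MATCH


4 rows:
Eve, 90000
Frank, 110000
Grace, 90000
Tina, 110000


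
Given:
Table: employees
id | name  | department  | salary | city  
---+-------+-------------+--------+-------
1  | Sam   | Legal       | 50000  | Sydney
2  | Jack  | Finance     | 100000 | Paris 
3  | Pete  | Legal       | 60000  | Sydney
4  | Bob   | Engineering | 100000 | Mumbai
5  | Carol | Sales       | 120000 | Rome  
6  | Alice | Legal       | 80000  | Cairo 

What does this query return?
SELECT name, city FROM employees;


Projecting columns: name, city

6 rows:
Sam, Sydney
Jack, Paris
Pete, Sydney
Bob, Mumbai
Carol, Rome
Alice, Cairo


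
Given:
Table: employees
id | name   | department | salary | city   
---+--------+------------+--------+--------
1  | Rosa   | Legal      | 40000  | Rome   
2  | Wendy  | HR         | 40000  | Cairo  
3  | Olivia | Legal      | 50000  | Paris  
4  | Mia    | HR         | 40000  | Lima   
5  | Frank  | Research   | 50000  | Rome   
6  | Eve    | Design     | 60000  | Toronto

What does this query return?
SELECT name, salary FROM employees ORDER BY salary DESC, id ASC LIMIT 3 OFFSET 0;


Sort by salary DESC (id ASC tiebreak), then skip 0 and take 3
Rows 1 through 3

3 rows:
Eve, 60000
Olivia, 50000
Frank, 50000


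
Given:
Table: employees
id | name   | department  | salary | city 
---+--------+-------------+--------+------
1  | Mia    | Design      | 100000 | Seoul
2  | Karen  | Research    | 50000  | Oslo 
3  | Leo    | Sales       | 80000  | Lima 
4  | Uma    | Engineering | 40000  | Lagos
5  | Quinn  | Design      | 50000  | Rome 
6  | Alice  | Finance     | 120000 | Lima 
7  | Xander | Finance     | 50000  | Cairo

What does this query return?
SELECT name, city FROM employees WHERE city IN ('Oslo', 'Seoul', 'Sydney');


Filtering: city IN ('Oslo', 'Seoul', 'Sydney')
Matching: 2 rows

2 rows:
Mia, Seoul
Karen, Oslo


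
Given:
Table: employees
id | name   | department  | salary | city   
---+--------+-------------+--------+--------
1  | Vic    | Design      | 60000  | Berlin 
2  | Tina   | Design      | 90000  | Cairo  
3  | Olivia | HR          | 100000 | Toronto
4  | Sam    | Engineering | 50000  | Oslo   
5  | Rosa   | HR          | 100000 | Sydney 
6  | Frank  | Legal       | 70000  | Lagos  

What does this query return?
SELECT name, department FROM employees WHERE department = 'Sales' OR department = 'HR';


Filtering: department = 'Sales' OR 'HR'
Matching: 2 rows

2 rows:
Olivia, HR
Rosa, HR


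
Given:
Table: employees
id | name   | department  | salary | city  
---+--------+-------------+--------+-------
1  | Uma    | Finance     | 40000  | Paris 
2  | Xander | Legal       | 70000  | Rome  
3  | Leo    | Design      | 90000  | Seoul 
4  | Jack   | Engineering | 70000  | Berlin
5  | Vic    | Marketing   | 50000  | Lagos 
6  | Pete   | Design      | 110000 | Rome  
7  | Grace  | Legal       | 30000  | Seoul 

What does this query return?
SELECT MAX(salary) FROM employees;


Salaries: 40000, 70000, 90000, 70000, 50000, 110000, 30000
MAX = 110000

110000


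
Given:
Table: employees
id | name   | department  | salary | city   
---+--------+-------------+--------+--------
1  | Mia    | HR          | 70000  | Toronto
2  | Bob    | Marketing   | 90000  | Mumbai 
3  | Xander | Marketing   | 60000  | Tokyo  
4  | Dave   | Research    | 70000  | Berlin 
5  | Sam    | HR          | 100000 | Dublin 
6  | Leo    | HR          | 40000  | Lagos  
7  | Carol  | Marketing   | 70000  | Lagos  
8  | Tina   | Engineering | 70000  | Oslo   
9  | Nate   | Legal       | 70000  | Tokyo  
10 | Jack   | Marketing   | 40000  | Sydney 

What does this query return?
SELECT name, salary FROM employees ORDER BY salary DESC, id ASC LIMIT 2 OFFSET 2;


Sort by salary DESC (id ASC tiebreak), then skip 2 and take 2
Rows 3 through 4

2 rows:
Mia, 70000
Dave, 70000


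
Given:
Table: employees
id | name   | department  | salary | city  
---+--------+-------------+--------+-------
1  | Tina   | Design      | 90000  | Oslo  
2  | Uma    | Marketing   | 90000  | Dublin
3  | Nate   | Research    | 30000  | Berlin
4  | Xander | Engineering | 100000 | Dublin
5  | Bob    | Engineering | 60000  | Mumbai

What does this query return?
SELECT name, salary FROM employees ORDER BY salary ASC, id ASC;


Sorting by salary ASC, then id ASC for ties

5 rows:
Nate, 30000
Bob, 60000
Tina, 90000
Uma, 90000
Xander, 100000


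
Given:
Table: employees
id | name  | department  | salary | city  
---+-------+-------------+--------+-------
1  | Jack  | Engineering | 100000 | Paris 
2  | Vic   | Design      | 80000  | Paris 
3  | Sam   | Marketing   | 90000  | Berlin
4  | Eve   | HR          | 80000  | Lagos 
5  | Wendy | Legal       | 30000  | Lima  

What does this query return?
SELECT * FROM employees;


SELECT * returns all 5 rows with all columns

5 rows:
1, Jack, Engineering, 100000, Paris
2, Vic, Design, 80000, Paris
3, Sam, Marketing, 90000, Berlin
4, Eve, HR, 80000, Lagos
5, Wendy, Legal, 30000, Lima


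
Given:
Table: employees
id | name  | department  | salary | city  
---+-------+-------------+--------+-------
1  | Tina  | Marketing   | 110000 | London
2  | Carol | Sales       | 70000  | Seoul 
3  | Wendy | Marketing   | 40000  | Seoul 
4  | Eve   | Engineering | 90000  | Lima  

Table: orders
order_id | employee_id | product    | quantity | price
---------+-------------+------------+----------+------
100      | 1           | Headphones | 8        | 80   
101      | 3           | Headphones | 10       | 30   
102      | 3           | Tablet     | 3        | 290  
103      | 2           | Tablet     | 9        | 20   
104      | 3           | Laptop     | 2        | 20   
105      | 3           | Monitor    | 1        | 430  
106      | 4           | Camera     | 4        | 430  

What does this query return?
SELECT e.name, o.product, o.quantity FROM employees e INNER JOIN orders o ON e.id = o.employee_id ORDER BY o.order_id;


Joining employees.id = orders.employee_id:
  employee Tina (id=1) -> order Headphones
  employee Wendy (id=3) -> order Headphones
  employee Wendy (id=3) -> order Tablet
  employee Carol (id=2) -> order Tablet
  employee Wendy (id=3) -> order Laptop
  employee Wendy (id=3) -> order Monitor
  employee Eve (id=4) -> order Camera


7 rows:
Tina, Headphones, 8
Wendy, Headphones, 10
Wendy, Tablet, 3
Carol, Tablet, 9
Wendy, Laptop, 2
Wendy, Monitor, 1
Eve, Camera, 4


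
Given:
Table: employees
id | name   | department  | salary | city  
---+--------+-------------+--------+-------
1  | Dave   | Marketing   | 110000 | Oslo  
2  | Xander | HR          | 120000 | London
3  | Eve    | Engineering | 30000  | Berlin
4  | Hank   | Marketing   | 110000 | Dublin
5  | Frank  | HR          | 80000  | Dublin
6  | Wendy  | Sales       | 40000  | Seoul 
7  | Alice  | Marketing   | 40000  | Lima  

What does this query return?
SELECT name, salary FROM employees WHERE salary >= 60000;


Filtering: salary >= 60000
Matching: 4 rows

4 rows:
Dave, 110000
Xander, 120000
Hank, 110000
Frank, 80000


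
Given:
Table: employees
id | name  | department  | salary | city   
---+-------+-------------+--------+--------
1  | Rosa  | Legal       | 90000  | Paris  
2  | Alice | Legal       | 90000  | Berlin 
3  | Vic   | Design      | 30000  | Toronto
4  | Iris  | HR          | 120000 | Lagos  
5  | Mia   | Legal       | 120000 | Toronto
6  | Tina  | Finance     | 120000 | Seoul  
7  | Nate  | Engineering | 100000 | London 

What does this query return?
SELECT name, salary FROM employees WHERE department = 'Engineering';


Filtering: department = 'Engineering'
Matching rows: 1

1 rows:
Nate, 100000


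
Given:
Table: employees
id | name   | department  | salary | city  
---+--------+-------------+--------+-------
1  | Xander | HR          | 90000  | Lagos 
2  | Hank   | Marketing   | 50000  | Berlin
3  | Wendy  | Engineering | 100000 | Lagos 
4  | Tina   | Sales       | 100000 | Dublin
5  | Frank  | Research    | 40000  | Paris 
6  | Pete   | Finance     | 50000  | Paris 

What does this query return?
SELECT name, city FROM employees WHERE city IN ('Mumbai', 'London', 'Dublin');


Filtering: city IN ('Mumbai', 'London', 'Dublin')
Matching: 1 rows

1 rows:
Tina, Dublin


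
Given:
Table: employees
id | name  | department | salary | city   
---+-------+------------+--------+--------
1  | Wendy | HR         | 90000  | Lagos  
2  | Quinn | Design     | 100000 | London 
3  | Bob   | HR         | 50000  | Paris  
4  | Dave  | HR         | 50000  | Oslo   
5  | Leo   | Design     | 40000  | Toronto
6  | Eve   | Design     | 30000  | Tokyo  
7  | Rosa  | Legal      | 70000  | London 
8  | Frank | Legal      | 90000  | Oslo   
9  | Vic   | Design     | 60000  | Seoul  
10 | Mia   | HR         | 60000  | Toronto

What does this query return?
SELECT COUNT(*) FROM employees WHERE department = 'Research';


Counting rows where department = 'Research'


0


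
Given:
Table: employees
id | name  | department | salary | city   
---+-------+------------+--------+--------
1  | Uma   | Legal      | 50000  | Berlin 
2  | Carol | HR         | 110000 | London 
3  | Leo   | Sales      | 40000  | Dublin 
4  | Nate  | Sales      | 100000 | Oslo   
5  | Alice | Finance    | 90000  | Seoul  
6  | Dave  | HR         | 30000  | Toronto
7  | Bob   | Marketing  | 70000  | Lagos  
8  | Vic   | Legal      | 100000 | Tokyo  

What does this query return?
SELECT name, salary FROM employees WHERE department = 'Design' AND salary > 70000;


Filtering: department = 'Design' AND salary > 70000
Matching: 0 rows

Empty result set (0 rows)


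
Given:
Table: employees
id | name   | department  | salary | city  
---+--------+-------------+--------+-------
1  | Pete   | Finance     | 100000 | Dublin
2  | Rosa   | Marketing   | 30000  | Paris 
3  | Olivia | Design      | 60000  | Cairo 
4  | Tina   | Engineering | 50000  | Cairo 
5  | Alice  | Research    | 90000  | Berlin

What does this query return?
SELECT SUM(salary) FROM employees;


SUM(salary) = 100000 + 30000 + 60000 + 50000 + 90000 = 330000

330000


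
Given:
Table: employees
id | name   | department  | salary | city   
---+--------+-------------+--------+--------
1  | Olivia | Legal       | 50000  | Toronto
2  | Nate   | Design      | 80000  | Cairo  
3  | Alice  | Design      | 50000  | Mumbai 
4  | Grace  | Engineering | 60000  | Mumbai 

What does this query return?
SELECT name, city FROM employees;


Projecting columns: name, city

4 rows:
Olivia, Toronto
Nate, Cairo
Alice, Mumbai
Grace, Mumbai


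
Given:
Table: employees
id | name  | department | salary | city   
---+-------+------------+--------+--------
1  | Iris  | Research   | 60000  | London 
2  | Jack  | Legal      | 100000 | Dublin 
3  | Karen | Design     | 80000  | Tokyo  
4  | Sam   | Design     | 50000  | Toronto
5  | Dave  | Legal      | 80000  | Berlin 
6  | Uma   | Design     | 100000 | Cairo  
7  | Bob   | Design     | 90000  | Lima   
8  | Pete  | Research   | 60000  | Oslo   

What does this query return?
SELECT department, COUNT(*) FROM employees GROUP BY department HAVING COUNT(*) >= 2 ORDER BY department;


Groups with count >= 2:
  Design: 4 -> PASS
  Legal: 2 -> PASS
  Research: 2 -> PASS


3 groups:
Design, 4
Legal, 2
Research, 2


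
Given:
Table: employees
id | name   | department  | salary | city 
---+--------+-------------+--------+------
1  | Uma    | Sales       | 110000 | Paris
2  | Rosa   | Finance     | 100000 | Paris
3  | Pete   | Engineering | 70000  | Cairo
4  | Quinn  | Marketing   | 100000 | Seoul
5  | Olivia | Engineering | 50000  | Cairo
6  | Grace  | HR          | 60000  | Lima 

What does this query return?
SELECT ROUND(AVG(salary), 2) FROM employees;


SUM(salary) = 490000
COUNT = 6
ROUND(AVG, 2) = ROUND(490000 / 6, 2) = 81666.67

81666.67


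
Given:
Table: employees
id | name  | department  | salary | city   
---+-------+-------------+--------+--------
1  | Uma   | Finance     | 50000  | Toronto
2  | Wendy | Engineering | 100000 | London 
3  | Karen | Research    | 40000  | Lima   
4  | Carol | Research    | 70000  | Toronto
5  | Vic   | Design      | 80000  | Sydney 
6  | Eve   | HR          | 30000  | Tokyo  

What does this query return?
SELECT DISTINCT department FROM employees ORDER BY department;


All 'department' values (row order): Finance, Engineering, Research, Research, Design, HR
Removing duplicates leaves 5 unique value(s).

5 values:
Design
Engineering
Finance
HR
Research


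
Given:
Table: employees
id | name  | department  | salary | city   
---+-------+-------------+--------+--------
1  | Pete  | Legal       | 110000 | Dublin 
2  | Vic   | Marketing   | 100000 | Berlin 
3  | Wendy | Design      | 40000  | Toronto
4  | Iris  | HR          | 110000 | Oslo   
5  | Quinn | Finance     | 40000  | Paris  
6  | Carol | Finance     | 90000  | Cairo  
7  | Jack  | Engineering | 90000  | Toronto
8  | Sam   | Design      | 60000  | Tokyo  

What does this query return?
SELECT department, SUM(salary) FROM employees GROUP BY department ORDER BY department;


Summing salary within each department:
  Design: 40000 + 60000 = 100000
  Engineering: 90000 = 90000
  Finance: 40000 + 90000 = 130000
  HR: 110000 = 110000
  Legal: 110000 = 110000
  Marketing: 100000 = 100000


6 groups:
Design, 100000
Engineering, 90000
Finance, 130000
HR, 110000
Legal, 110000
Marketing, 100000


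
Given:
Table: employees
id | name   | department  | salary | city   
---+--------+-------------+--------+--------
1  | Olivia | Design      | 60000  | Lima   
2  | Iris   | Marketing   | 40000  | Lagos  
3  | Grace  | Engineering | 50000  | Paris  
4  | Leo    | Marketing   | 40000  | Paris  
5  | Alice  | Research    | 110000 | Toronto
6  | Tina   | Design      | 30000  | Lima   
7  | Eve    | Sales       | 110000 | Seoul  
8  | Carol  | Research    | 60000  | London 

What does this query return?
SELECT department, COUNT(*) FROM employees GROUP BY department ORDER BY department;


Assigning each row to its department group:
  Olivia -> Design
  Iris -> Marketing
  Grace -> Engineering
  Leo -> Marketing
  Alice -> Research
  Tina -> Design
  Eve -> Sales
  Carol -> Research


5 groups:
Design, 2
Engineering, 1
Marketing, 2
Research, 2
Sales, 1


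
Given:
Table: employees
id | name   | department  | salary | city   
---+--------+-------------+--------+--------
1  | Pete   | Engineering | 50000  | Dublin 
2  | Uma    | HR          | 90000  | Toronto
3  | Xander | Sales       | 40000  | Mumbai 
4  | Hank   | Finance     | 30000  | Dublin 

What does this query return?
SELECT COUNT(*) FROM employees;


COUNT(*) counts all rows

4


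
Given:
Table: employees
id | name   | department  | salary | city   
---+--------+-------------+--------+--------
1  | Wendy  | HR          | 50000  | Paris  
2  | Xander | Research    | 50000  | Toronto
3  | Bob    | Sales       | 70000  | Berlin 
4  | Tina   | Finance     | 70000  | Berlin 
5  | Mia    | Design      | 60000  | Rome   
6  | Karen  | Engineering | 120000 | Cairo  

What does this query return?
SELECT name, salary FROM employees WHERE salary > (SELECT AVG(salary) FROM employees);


Subquery: AVG(salary) = 70000.0
Filtering: salary > 70000.0
  Karen (120000) -> MATCH


1 rows:
Karen, 120000


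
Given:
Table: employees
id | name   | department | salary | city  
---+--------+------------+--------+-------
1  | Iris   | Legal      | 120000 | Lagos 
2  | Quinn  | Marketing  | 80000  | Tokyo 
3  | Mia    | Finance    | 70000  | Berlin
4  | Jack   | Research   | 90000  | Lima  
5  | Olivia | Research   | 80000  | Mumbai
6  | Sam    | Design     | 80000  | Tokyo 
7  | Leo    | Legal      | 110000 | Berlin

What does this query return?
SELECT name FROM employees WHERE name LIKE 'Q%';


LIKE 'Q%' matches names starting with 'Q'
Matching: 1

1 rows:
Quinn


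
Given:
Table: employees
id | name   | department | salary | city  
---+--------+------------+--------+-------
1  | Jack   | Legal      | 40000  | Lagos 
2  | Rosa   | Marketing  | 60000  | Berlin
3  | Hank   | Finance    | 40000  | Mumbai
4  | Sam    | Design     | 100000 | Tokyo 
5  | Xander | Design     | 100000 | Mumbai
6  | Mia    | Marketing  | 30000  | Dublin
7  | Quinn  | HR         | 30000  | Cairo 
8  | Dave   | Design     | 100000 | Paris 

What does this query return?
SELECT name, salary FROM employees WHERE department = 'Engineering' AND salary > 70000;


Filtering: department = 'Engineering' AND salary > 70000
Matching: 0 rows

Empty result set (0 rows)


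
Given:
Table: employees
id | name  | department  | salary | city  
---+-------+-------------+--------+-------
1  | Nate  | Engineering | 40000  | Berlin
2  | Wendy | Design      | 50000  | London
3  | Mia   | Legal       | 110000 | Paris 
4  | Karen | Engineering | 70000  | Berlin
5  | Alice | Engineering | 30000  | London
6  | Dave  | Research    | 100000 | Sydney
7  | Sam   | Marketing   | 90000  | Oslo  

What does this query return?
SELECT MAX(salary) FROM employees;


Salaries: 40000, 50000, 110000, 70000, 30000, 100000, 90000
MAX = 110000

110000


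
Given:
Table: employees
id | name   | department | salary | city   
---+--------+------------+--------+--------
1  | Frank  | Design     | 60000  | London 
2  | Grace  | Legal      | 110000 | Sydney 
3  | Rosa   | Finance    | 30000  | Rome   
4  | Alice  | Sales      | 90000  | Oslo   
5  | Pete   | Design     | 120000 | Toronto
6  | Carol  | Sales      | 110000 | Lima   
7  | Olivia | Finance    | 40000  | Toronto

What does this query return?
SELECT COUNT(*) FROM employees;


COUNT(*) counts all rows

7


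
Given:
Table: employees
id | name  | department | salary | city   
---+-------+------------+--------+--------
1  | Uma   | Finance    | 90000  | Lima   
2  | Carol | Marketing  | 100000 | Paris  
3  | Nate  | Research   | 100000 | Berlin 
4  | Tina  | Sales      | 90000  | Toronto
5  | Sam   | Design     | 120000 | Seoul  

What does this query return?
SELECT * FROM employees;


SELECT * returns all 5 rows with all columns

5 rows:
1, Uma, Finance, 90000, Lima
2, Carol, Marketing, 100000, Paris
3, Nate, Research, 100000, Berlin
4, Tina, Sales, 90000, Toronto
5, Sam, Design, 120000, Seoul


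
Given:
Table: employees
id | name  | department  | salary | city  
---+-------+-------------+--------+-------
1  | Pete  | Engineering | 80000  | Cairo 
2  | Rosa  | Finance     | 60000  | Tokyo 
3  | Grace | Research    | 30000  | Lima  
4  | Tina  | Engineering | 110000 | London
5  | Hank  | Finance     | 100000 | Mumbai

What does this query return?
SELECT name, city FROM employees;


Projecting columns: name, city

5 rows:
Pete, Cairo
Rosa, Tokyo
Grace, Lima
Tina, London
Hank, Mumbai


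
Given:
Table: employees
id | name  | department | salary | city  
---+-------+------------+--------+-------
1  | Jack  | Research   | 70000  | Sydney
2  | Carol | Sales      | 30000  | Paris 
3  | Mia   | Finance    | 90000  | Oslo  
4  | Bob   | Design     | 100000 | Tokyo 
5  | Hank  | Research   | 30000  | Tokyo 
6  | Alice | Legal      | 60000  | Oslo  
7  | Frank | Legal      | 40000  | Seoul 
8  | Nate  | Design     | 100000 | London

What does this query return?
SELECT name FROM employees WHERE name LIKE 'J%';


LIKE 'J%' matches names starting with 'J'
Matching: 1

1 rows:
Jack


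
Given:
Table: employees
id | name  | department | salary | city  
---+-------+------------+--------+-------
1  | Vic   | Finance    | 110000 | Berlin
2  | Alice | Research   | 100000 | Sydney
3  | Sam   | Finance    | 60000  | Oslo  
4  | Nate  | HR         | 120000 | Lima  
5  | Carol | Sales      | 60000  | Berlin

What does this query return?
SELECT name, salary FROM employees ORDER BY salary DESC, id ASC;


Sorting by salary DESC, then id ASC for ties

5 rows:
Nate, 120000
Vic, 110000
Alice, 100000
Sam, 60000
Carol, 60000


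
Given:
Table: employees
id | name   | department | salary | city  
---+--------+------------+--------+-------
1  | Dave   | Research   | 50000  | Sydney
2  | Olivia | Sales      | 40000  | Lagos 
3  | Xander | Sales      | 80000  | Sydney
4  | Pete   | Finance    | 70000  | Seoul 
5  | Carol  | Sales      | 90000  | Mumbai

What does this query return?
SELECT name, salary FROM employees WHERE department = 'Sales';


Filtering: department = 'Sales'
Matching rows: 3

3 rows:
Olivia, 40000
Xander, 80000
Carol, 90000


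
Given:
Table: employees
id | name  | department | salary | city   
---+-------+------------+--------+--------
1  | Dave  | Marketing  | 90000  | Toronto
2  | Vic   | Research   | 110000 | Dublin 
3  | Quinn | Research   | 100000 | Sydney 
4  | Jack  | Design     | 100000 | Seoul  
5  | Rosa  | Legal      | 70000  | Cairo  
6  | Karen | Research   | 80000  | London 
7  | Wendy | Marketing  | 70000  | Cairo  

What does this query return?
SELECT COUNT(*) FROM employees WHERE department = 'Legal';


Counting rows where department = 'Legal'
  Rosa -> MATCH


1


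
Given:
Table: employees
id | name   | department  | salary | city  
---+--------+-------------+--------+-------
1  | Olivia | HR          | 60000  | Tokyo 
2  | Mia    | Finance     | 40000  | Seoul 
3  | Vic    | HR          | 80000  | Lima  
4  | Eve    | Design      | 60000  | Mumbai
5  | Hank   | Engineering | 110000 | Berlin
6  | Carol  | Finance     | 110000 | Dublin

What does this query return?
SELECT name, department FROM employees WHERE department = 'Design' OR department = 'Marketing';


Filtering: department = 'Design' OR 'Marketing'
Matching: 1 rows

1 rows:
Eve, Design


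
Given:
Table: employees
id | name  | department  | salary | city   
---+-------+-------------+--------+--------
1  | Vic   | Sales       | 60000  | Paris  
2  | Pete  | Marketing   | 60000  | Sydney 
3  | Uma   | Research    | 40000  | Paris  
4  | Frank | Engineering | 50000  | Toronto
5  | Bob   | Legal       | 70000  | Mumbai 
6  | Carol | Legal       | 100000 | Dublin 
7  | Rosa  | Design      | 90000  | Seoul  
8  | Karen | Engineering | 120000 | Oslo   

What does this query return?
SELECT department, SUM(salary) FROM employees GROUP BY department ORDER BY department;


Summing salary within each department:
  Design: 90000 = 90000
  Engineering: 50000 + 120000 = 170000
  Legal: 70000 + 100000 = 170000
  Marketing: 60000 = 60000
  Research: 40000 = 40000
  Sales: 60000 = 60000


6 groups:
Design, 90000
Engineering, 170000
Legal, 170000
Marketing, 60000
Research, 40000
Sales, 60000
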